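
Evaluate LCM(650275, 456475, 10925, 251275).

650275 = 5² · 19 · 37²; 456475 = 5² · 19 · 31²; 10925 = 5² · 19 · 23; 251275 = 5² · 19 · 23²
lcm takes max exponent of each prime: 5² · 19 · 23² · 31² · 37² = 330579651475

330579651475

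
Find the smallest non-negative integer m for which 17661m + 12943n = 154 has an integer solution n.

Reduce mod 12943: 17661m ≡ 154 (mod 12943). With g = gcd(17661, 12943) = 7 dividing 154, divide through: 2523m ≡ 22 (mod 1849).
Since gcd(2523, 1849) = 1, m ≡ 22·(2523)⁻¹ ≡ 1657 (mod 1849). Smallest non-negative: 1657.

1657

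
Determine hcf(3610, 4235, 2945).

5

3610 = 2 · 5 · 19²; 4235 = 5 · 7 · 11²; 2945 = 5 · 19 · 31
gcd takes min exponent of each prime: 5 = 5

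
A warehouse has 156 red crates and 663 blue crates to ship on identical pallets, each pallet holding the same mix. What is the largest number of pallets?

39

Euclid: 663 = 4·156 + 39; 156 = 4·39 + 0. Last nonzero remainder: 39.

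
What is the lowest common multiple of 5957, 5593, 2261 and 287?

lcm(5957, 5593) = 5957·5593/gcd = 33317501/7 = 4759643
lcm(4759643, 2261) = 4759643·2261/gcd = 10761552823/119 = 90433217
lcm(90433217, 287) = 90433217·287/gcd = 25954333279/7 = 3707761897

3707761897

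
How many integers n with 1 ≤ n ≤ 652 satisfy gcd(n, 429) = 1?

364

Prime factors of 429: 3, 11, 13. Count integers ≤ 652 divisible by none of them.
By inclusion–exclusion: 652 − ⌊652/3⌋ − ⌊652/11⌋ − ⌊652/13⌋ + ⌊652/33⌋ + ⌊652/39⌋ + ⌊652/143⌋ − ⌊652/429⌋ = 364.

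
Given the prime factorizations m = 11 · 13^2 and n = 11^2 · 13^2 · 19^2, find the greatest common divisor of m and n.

1859

min exponent per shared prime: 11 · 13^2 = 1859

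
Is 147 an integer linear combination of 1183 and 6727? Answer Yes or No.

By Bézout, 1183s + 6727t = 147 has integer solutions iff gcd(1183, 6727) | 147.
Euclid: 6727 = 5·1183 + 812; 1183 = 1·812 + 371; 812 = 2·371 + 70; 371 = 5·70 + 21; 70 = 3·21 + 7; 21 = 3·7 + 0. gcd = 7; 147 mod 7 = 0. Yes.

Yes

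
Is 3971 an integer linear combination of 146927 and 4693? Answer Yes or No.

Yes

By Bézout, 146927u − 4693v = 3971 has integer solutions iff gcd(146927, 4693) | 3971.
Euclid: 146927 = 31·4693 + 1444; 4693 = 3·1444 + 361; 1444 = 4·361 + 0. gcd = 361; 3971 mod 361 = 0. Yes.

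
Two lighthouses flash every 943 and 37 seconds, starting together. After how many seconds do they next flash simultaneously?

943 = 23 · 41; 37 = 37
max exponents: 23 · 37 · 41 = 34891

34891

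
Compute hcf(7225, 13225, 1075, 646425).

gcd(7225, 13225): 13225 = 1·7225 + 6000; 7225 = 1·6000 + 1225; 6000 = 4·1225 + 1100; 1225 = 1·1100 + 125; 1100 = 8·125 + 100; 125 = 1·100 + 25; 100 = 4·25 + 0 → 25
gcd(25, 1075): 1075 = 43·25 + 0 → 25
gcd(25, 646425): 646425 = 25857·25 + 0 → 25

25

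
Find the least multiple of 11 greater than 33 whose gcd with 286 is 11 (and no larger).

Multiples of 11 above 33: 11·4, 11·5, … . Need the cofactor coprime to 286/11 = 26.
Checking s = 4, 5, … the first with gcd(s, 26) = 1 is s = 5, giving 55.

55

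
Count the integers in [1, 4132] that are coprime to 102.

102 = 2·3·17. Inclusion–exclusion on these primes:
4132 − ⌊4132/2⌋ − ⌊4132/3⌋ − ⌊4132/17⌋ + ⌊4132/6⌋ + ⌊4132/34⌋ + ⌊4132/51⌋ − ⌊4132/102⌋ = 1296

1296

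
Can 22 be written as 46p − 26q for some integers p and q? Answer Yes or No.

gcd(46, 26): 46 = 1·26 + 20; 26 = 1·20 + 6; 20 = 3·6 + 2; 6 = 3·2 + 0 → 2
2 divides 22, so a solution exists.

Yes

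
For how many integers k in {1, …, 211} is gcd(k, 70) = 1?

70 = 2·5·7. Inclusion–exclusion on these primes:
211 − ⌊211/2⌋ − ⌊211/5⌋ − ⌊211/7⌋ + ⌊211/10⌋ + ⌊211/14⌋ + ⌊211/35⌋ − ⌊211/70⌋ = 73

73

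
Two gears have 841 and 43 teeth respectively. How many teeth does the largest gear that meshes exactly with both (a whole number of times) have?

841 = 29²
43 = 43
Common: 1 = 1

1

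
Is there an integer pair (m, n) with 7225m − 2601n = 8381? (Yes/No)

gcd(7225, 2601): 7225 = 2·2601 + 2023; 2601 = 1·2023 + 578; 2023 = 3·578 + 289; 578 = 2·289 + 0 → 289
289 divides 8381, so a solution exists.

Yes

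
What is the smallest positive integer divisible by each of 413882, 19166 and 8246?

lcm(413882, 19166) = 413882·19166/gcd = 7932462412/518 = 15313634
lcm(15313634, 8246) = 15313634·8246/gcd = 126276225964/14 = 9019730426

9019730426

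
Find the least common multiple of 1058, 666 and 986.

173690802

1058 = 2 · 23²; 666 = 2 · 3² · 37; 986 = 2 · 17 · 29
lcm takes max exponent of each prime: 2 · 3² · 17 · 23² · 29 · 37 = 173690802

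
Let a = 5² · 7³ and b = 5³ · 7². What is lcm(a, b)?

max exponent per prime: 5³ · 7³ = 42875

42875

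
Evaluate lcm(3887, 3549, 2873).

3887 = 13² · 23; 3549 = 3 · 7 · 13²; 2873 = 13² · 17
lcm takes max exponent of each prime: 3 · 7 · 13² · 17 · 23 = 1387659

1387659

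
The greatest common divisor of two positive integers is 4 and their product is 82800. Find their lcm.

20700

For any two positive integers, gcd × lcm equals their product. Hence lcm = 82800 / 4 = 20700.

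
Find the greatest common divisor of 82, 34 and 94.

2

82 = 2 · 41; 34 = 2 · 17; 94 = 2 · 47
gcd takes min exponent of each prime: 2 = 2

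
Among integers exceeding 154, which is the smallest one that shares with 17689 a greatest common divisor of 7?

161

Multiples of 7 above 154: 7·23, 7·24, … . Need the cofactor coprime to 17689/7 = 2527.
Checking s = 23, 24, … the first with gcd(s, 2527) = 1 is s = 23, giving 161.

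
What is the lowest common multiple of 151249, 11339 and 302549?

151249 = 7 · 17 · 31 · 41; 11339 = 17 · 23 · 29; 302549 = 13 · 17 · 37²
lcm takes max exponent of each prime: 7 · 13 · 17 · 23 · 29 · 31 · 37² · 41 = 1795416228151

1795416228151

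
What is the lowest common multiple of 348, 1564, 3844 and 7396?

241777732452

348 = 2² · 3 · 29; 1564 = 2² · 17 · 23; 3844 = 2² · 31²; 7396 = 2² · 43²
lcm takes max exponent of each prime: 2² · 3 · 17 · 23 · 29 · 31² · 43² = 241777732452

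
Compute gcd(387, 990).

Euclid: 990 = 2·387 + 216; 387 = 1·216 + 171; 216 = 1·171 + 45; 171 = 3·45 + 36; 45 = 1·36 + 9; 36 = 4·9 + 0. Last nonzero remainder: 9.

9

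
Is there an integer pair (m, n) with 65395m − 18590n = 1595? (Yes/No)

By Bézout, 65395m − 18590n = 1595 has integer solutions iff gcd(65395, 18590) | 1595.
Euclid: 65395 = 3·18590 + 9625; 18590 = 1·9625 + 8965; 9625 = 1·8965 + 660; 8965 = 13·660 + 385; 660 = 1·385 + 275; 385 = 1·275 + 110; 275 = 2·110 + 55; 110 = 2·55 + 0. gcd = 55; 1595 mod 55 = 0. Yes.

Yes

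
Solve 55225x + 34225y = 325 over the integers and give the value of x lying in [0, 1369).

Euclid: 55225 = 1·34225 + 21000; 34225 = 1·21000 + 13225; 21000 = 1·13225 + 7775; 13225 = 1·7775 + 5450; 7775 = 1·5450 + 2325; 5450 = 2·2325 + 800; 2325 = 2·800 + 725; 800 = 1·725 + 75; 725 = 9·75 + 50; 75 = 1·50 + 25; 50 = 2·25 + 0 → gcd = 25; 325 = 25·13.
Back-substitution yields 55225·(-471) + 34225·(760) = 25, so one solution is x = -471·13 = -6123, y = 760·13 = 9880.
Solutions in x differ by 34225/25 = 1369; the one in [0, 1369) is -6123 mod 1369 = 722.

722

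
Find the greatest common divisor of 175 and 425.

Euclid: 425 = 2·175 + 75; 175 = 2·75 + 25; 75 = 3·25 + 0. Last nonzero remainder: 25.

25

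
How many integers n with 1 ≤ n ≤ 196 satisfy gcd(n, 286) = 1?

286 = 2·11·13. Inclusion–exclusion on these primes:
196 − ⌊196/2⌋ − ⌊196/11⌋ − ⌊196/13⌋ + ⌊196/22⌋ + ⌊196/26⌋ + ⌊196/143⌋ − ⌊196/286⌋ = 82

82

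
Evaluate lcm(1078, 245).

1078 = 2 · 7² · 11; 245 = 5 · 7²
max exponents: 2 · 5 · 7² · 11 = 5390

5390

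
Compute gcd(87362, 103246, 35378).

722

gcd(87362, 103246): 103246 = 1·87362 + 15884; 87362 = 5·15884 + 7942; 15884 = 2·7942 + 0 → 7942
gcd(7942, 35378): 35378 = 4·7942 + 3610; 7942 = 2·3610 + 722; 3610 = 5·722 + 0 → 722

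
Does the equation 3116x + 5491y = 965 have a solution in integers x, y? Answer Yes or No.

No

gcd(3116, 5491): 5491 = 1·3116 + 2375; 3116 = 1·2375 + 741; 2375 = 3·741 + 152; 741 = 4·152 + 133; 152 = 1·133 + 19; 133 = 7·19 + 0 → 19
19 does not divide 965, so a solution does not exist.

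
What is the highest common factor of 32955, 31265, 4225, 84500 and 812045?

845

32955 = 3 · 5 · 13³; 31265 = 5 · 13² · 37; 4225 = 5² · 13²; 84500 = 2² · 5³ · 13²; 812045 = 5 · 13² · 31²
gcd takes min exponent of each prime: 5 · 13² = 845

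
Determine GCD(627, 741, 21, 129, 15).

gcd(627, 741): 741 = 1·627 + 114; 627 = 5·114 + 57; 114 = 2·57 + 0 → 57
gcd(57, 21): 57 = 2·21 + 15; 21 = 1·15 + 6; 15 = 2·6 + 3; 6 = 2·3 + 0 → 3
gcd(3, 129): 129 = 43·3 + 0 → 3
gcd(3, 15): 15 = 5·3 + 0 → 3

3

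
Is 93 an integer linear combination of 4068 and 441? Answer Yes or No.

No

By Bézout, 4068m − 441n = 93 has integer solutions iff gcd(4068, 441) | 93.
Euclid: 4068 = 9·441 + 99; 441 = 4·99 + 45; 99 = 2·45 + 9; 45 = 5·9 + 0. gcd = 9; 93 mod 9 = 3. No.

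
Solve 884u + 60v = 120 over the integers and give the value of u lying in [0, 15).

0

Euclid: 884 = 14·60 + 44; 60 = 1·44 + 16; 44 = 2·16 + 12; 16 = 1·12 + 4; 12 = 3·4 + 0 → gcd = 4; 120 = 4·30.
Back-substitution yields 884·(-4) + 60·(59) = 4, so one solution is u = -4·30 = -120, v = 59·30 = 1770.
Solutions in u differ by 60/4 = 15; the one in [0, 15) is -120 mod 15 = 0.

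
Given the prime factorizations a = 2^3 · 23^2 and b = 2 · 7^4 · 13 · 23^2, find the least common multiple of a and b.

132093416

max exponent per prime: 2^3 · 7^4 · 13 · 23^2 = 132093416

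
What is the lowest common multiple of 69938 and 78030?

69938 = 2 · 11² · 17²; 78030 = 2 · 3³ · 5 · 17²
max exponents: 2 · 3³ · 5 · 11² · 17² = 9441630

9441630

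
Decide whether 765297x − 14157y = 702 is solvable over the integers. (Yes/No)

Yes

gcd(765297, 14157): 765297 = 54·14157 + 819; 14157 = 17·819 + 234; 819 = 3·234 + 117; 234 = 2·117 + 0 → 117
117 divides 702, so a solution exists.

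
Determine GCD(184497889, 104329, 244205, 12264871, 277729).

184497889 = 17⁴ · 47²; 104329 = 17² · 19²; 244205 = 5 · 13² · 17²; 12264871 = 17² · 31 · 37²; 277729 = 17² · 31²
gcd takes min exponent of each prime: 17² = 289

289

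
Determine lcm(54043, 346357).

54043 = 11 · 17³; 346357 = 11 · 23 · 37²
max exponents: 11 · 17³ · 23 · 37² = 1701651941

1701651941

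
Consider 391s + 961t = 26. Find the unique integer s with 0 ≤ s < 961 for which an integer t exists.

499

Reduce mod 961: 391s ≡ 26 (mod 961). With g = gcd(391, 961) = 1 dividing 26, divide through: 391s ≡ 26 (mod 961).
Since gcd(391, 961) = 1, s ≡ 26·(391)⁻¹ ≡ 499 (mod 961). Smallest non-negative: 499.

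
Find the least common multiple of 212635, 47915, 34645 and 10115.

212635 = 5 · 23 · 43²; 47915 = 5 · 7 · 37²; 34645 = 5 · 13² · 41; 10115 = 5 · 7 · 17²
lcm takes max exponent of each prime: 5 · 7 · 13² · 17² · 23 · 37² · 41 · 43² = 4080417897069605

4080417897069605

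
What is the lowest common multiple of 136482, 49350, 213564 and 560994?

14424317811021300

136482 = 2 · 3 · 23² · 43; 49350 = 2 · 3 · 5² · 7 · 47; 213564 = 2² · 3 · 13 · 37²; 560994 = 2 · 3 · 7 · 19² · 37
lcm takes max exponent of each prime: 2² · 3 · 5² · 7 · 13 · 19² · 23² · 37² · 43 · 47 = 14424317811021300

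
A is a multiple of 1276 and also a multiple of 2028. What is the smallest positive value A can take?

gcd first: 2028 = 1·1276 + 752; 1276 = 1·752 + 524; 752 = 1·524 + 228; 524 = 2·228 + 68; 228 = 3·68 + 24; 68 = 2·24 + 20; 24 = 1·20 + 4; 20 = 5·4 + 0 → gcd = 4
lcm = 1276·2028/gcd = 2587728/4 = 646932

646932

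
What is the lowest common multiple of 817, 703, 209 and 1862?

817 = 19 · 43; 703 = 19 · 37; 209 = 11 · 19; 1862 = 2 · 7² · 19
lcm takes max exponent of each prime: 2 · 7² · 11 · 19 · 37 · 43 = 32586862

32586862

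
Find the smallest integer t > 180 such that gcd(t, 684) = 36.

216

gcd(t, 684) = 36 forces 36 | t; write t = 36s. Then gcd(36s, 36·19) = 36·gcd(s, 19), so need gcd(s, 19) = 1.
36s > 180 gives s ≥ 6. The least s ≥ 6 coprime to 19 is 6, so t = 36·6 = 216.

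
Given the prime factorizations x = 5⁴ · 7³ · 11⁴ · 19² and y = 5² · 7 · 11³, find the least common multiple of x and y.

1133057839375

max exponent per prime: 5⁴ · 7³ · 11⁴ · 19² = 1133057839375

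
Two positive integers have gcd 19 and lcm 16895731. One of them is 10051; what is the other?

31939

Using ab = gcd(a,b)·lcm(a,b) = 19·16895731 = 321018889, we get b = 321018889/10051 = 31939.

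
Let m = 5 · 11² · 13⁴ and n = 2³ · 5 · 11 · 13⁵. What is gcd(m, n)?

min exponent per shared prime: 5 · 11 · 13⁴ = 1570855

1570855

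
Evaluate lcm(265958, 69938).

76861862

265958 = 2 · 7 · 11² · 157; 69938 = 2 · 11² · 17²
max exponents: 2 · 7 · 11² · 17² · 157 = 76861862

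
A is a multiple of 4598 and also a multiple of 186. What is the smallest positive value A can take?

427614

gcd first: 4598 = 24·186 + 134; 186 = 1·134 + 52; 134 = 2·52 + 30; 52 = 1·30 + 22; 30 = 1·22 + 8; 22 = 2·8 + 6; 8 = 1·6 + 2; 6 = 3·2 + 0 → gcd = 2
lcm = 4598·186/gcd = 855228/2 = 427614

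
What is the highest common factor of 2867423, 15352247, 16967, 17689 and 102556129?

361

gcd(2867423, 15352247): 15352247 = 5·2867423 + 1015132; 2867423 = 2·1015132 + 837159; 1015132 = 1·837159 + 177973; 837159 = 4·177973 + 125267; 177973 = 1·125267 + 52706; 125267 = 2·52706 + 19855; 52706 = 2·19855 + 12996; 19855 = 1·12996 + 6859; 12996 = 1·6859 + 6137; 6859 = 1·6137 + 722; 6137 = 8·722 + 361; 722 = 2·361 + 0 → 361
gcd(361, 16967): 16967 = 47·361 + 0 → 361
gcd(361, 17689): 17689 = 49·361 + 0 → 361
gcd(361, 102556129): 102556129 = 284089·361 + 0 → 361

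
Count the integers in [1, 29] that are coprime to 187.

26

Prime factors of 187: 11, 17. Count integers ≤ 29 divisible by none of them.
By inclusion–exclusion: 29 − ⌊29/11⌋ − ⌊29/17⌋ + ⌊29/187⌋ = 26.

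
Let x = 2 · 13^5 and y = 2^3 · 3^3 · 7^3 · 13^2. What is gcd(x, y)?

338

min exponent per shared prime: 2 · 13^2 = 338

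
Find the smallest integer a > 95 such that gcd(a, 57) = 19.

gcd(a, 57) = 19 forces 19 | a; write a = 19s. Then gcd(19s, 19·3) = 19·gcd(s, 3), so need gcd(s, 3) = 1.
19s > 95 gives s ≥ 6. The least s ≥ 6 coprime to 3 is 7, so a = 19·7 = 133.

133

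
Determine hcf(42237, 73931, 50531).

gcd(42237, 73931): 73931 = 1·42237 + 31694; 42237 = 1·31694 + 10543; 31694 = 3·10543 + 65; 10543 = 162·65 + 13; 65 = 5·13 + 0 → 13
gcd(13, 50531): 50531 = 3887·13 + 0 → 13

13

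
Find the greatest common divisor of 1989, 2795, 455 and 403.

13

gcd(1989, 2795): 2795 = 1·1989 + 806; 1989 = 2·806 + 377; 806 = 2·377 + 52; 377 = 7·52 + 13; 52 = 4·13 + 0 → 13
gcd(13, 455): 455 = 35·13 + 0 → 13
gcd(13, 403): 403 = 31·13 + 0 → 13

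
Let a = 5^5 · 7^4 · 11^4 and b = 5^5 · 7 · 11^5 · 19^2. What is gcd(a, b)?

320271875

min exponent per shared prime: 5^5 · 7 · 11^4 = 320271875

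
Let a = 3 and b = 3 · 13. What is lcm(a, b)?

max exponent per prime: 3 · 13 = 39

39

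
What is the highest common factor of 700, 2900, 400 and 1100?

100

gcd(700, 2900): 2900 = 4·700 + 100; 700 = 7·100 + 0 → 100
gcd(100, 400): 400 = 4·100 + 0 → 100
gcd(100, 1100): 1100 = 11·100 + 0 → 100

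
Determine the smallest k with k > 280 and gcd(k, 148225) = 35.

gcd(k, 148225) = 35 forces 35 | k; write k = 35s. Then gcd(35s, 35·4235) = 35·gcd(s, 4235), so need gcd(s, 4235) = 1.
35s > 280 gives s ≥ 9. The least s ≥ 9 coprime to 4235 is 9, so k = 35·9 = 315.

315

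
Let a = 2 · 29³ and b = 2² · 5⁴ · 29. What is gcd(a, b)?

58

min exponent per shared prime: 2 · 29 = 58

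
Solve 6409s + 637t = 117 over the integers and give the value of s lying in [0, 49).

3

Reduce mod 637: 6409s ≡ 117 (mod 637). With g = gcd(6409, 637) = 13 dividing 117, divide through: 493s ≡ 9 (mod 49).
Since gcd(493, 49) = 1, s ≡ 9·(493)⁻¹ ≡ 3 (mod 49). Smallest non-negative: 3.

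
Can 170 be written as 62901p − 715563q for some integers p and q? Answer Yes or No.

gcd(62901, 715563): 715563 = 11·62901 + 23652; 62901 = 2·23652 + 15597; 23652 = 1·15597 + 8055; 15597 = 1·8055 + 7542; 8055 = 1·7542 + 513; 7542 = 14·513 + 360; 513 = 1·360 + 153; 360 = 2·153 + 54; 153 = 2·54 + 45; 54 = 1·45 + 9; 45 = 5·9 + 0 → 9
9 does not divide 170, so a solution does not exist.

No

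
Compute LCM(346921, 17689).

16999129

gcd first: 346921 = 19·17689 + 10830; 17689 = 1·10830 + 6859; 10830 = 1·6859 + 3971; 6859 = 1·3971 + 2888; 3971 = 1·2888 + 1083; 2888 = 2·1083 + 722; 1083 = 1·722 + 361; 722 = 2·361 + 0 → gcd = 361
lcm = 346921·17689/gcd = 6136685569/361 = 16999129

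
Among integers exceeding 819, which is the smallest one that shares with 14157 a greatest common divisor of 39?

897

gcd(m, 14157) = 39 forces 39 | m; write m = 39s. Then gcd(39s, 39·363) = 39·gcd(s, 363), so need gcd(s, 363) = 1.
39s > 819 gives s ≥ 22. The least s ≥ 22 coprime to 363 is 23, so m = 39·23 = 897.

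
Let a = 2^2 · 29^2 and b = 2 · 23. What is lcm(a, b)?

max exponent per prime: 2^2 · 23 · 29^2 = 77372

77372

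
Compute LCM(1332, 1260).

46620

1332 = 2² · 3² · 37; 1260 = 2² · 3² · 5 · 7
max exponents: 2² · 3² · 5 · 7 · 37 = 46620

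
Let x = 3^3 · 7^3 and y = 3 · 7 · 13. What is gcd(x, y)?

min exponent per shared prime: 3 · 7 = 21

21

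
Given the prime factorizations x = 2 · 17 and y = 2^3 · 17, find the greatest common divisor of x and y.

34

min exponent per shared prime: 2 · 17 = 34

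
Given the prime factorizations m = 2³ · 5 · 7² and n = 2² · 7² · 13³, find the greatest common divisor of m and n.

min exponent per shared prime: 2² · 7² = 196

196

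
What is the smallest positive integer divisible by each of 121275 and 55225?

267896475

121275 = 3² · 5² · 7² · 11; 55225 = 5² · 47²
max exponents: 3² · 5² · 7² · 11 · 47² = 267896475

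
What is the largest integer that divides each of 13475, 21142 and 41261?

13475 = 5² · 7² · 11; 21142 = 2 · 11 · 31²; 41261 = 11³ · 31
gcd takes min exponent of each prime: 11 = 11

11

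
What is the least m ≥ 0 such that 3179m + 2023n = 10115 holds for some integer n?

0

gcd(3179, 2023) = 289 (Euclid: 3179 = 1·2023 + 1156; 2023 = 1·1156 + 867; 1156 = 1·867 + 289; 867 = 3·289 + 0), and 289 | 10115.
Extended Euclid: 3179·(2) + 2023·(-3) = 289. Scale by 35: m₀ = 70.
General solution m = m₀ + 7t; reducing mod 7 gives m = 0 (and n = 5).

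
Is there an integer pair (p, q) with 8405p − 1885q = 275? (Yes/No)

Yes

By Bézout, 8405p − 1885q = 275 has integer solutions iff gcd(8405, 1885) | 275.
Euclid: 8405 = 4·1885 + 865; 1885 = 2·865 + 155; 865 = 5·155 + 90; 155 = 1·90 + 65; 90 = 1·65 + 25; 65 = 2·25 + 15; 25 = 1·15 + 10; 15 = 1·10 + 5; 10 = 2·5 + 0. gcd = 5; 275 mod 5 = 0. Yes.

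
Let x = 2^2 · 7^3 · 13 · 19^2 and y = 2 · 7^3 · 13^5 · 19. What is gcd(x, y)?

min exponent per shared prime: 2 · 7^3 · 13 · 19 = 169442

169442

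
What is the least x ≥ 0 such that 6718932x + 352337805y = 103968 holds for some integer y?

gcd(6718932, 352337805) = 3249 (Euclid: 352337805 = 52·6718932 + 2953341; 6718932 = 2·2953341 + 812250; 2953341 = 3·812250 + 516591; 812250 = 1·516591 + 295659; 516591 = 1·295659 + 220932; 295659 = 1·220932 + 74727; 220932 = 2·74727 + 71478; 74727 = 1·71478 + 3249; 71478 = 22·3249 + 0), and 3249 | 103968.
Extended Euclid: 6718932·(4772) + 352337805·(-91) = 3249. Scale by 32: x₀ = 152704.
General solution x = x₀ + 108445t; reducing mod 108445 gives x = 44259 (and y = -844).

44259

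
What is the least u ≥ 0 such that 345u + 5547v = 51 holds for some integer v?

997

Reduce mod 5547: 345u ≡ 51 (mod 5547). With g = gcd(345, 5547) = 3 dividing 51, divide through: 115u ≡ 17 (mod 1849).
Since gcd(115, 1849) = 1, u ≡ 17·(115)⁻¹ ≡ 997 (mod 1849). Smallest non-negative: 997.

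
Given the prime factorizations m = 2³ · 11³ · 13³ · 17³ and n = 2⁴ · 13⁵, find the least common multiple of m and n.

38847364791664

max exponent per prime: 2⁴ · 11³ · 13⁵ · 17³ = 38847364791664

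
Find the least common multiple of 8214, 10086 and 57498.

96654138

lcm(8214, 10086) = 8214·10086/gcd = 82846404/6 = 13807734
lcm(13807734, 57498) = 13807734·57498/gcd = 793917089532/8214 = 96654138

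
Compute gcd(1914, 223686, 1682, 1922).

gcd(1914, 223686): 223686 = 116·1914 + 1662; 1914 = 1·1662 + 252; 1662 = 6·252 + 150; 252 = 1·150 + 102; 150 = 1·102 + 48; 102 = 2·48 + 6; 48 = 8·6 + 0 → 6
gcd(6, 1682): 1682 = 280·6 + 2; 6 = 3·2 + 0 → 2
gcd(2, 1922): 1922 = 961·2 + 0 → 2

2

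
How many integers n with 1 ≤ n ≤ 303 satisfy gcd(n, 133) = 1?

247

133 = 7·19. Inclusion–exclusion on these primes:
303 − ⌊303/7⌋ − ⌊303/19⌋ + ⌊303/133⌋ = 247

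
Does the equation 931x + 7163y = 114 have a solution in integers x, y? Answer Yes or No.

gcd(931, 7163): 7163 = 7·931 + 646; 931 = 1·646 + 285; 646 = 2·285 + 76; 285 = 3·76 + 57; 76 = 1·57 + 19; 57 = 3·19 + 0 → 19
19 divides 114, so a solution exists.

Yes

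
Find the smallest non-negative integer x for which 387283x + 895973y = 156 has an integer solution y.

28361

gcd(387283, 895973) = 13 (Euclid: 895973 = 2·387283 + 121407; 387283 = 3·121407 + 23062; 121407 = 5·23062 + 6097; 23062 = 3·6097 + 4771; 6097 = 1·4771 + 1326; 4771 = 3·1326 + 793; 1326 = 1·793 + 533; 793 = 1·533 + 260; 533 = 2·260 + 13; 260 = 20·13 + 0), and 13 | 156.
Extended Euclid: 387283·(-3380) + 895973·(1461) = 13. Scale by 12: x₀ = -40560.
General solution x = x₀ + 68921t; reducing mod 68921 gives x = 28361 (and y = -12259).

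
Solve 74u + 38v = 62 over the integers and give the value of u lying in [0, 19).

Reduce mod 38: 74u ≡ 62 (mod 38). With g = gcd(74, 38) = 2 dividing 62, divide through: 37u ≡ 31 (mod 19).
Since gcd(37, 19) = 1, u ≡ 31·(37)⁻¹ ≡ 7 (mod 19). Smallest non-negative: 7.

7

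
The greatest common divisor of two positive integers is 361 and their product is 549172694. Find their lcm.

Since gcd(p,q)·lcm(p,q) = pq, lcm = 549172694/361 = 1521254.

1521254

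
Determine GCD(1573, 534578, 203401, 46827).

gcd(1573, 534578): 534578 = 339·1573 + 1331; 1573 = 1·1331 + 242; 1331 = 5·242 + 121; 242 = 2·121 + 0 → 121
gcd(121, 203401): 203401 = 1681·121 + 0 → 121
gcd(121, 46827): 46827 = 387·121 + 0 → 121

121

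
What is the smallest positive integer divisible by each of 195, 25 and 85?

16575

195 = 3 · 5 · 13; 25 = 5²; 85 = 5 · 17
lcm takes max exponent of each prime: 3 · 5² · 13 · 17 = 16575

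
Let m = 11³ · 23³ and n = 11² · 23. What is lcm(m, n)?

16194277

max exponent per prime: 11³ · 23³ = 16194277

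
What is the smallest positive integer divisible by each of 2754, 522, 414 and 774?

78987474

lcm(2754, 522) = 2754·522/gcd = 1437588/18 = 79866
lcm(79866, 414) = 79866·414/gcd = 33064524/18 = 1836918
lcm(1836918, 774) = 1836918·774/gcd = 1421774532/18 = 78987474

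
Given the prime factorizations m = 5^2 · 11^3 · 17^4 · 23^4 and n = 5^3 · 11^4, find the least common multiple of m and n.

42774779869650125

max exponent per prime: 5^3 · 11^4 · 17^4 · 23^4 = 42774779869650125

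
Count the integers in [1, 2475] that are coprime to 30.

30 = 2·3·5. Inclusion–exclusion on these primes:
2475 − ⌊2475/2⌋ − ⌊2475/3⌋ − ⌊2475/5⌋ + ⌊2475/6⌋ + ⌊2475/10⌋ + ⌊2475/15⌋ − ⌊2475/30⌋ = 660

660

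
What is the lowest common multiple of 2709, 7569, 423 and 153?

2709 = 3² · 7 · 43; 7569 = 3² · 29²; 423 = 3² · 47; 153 = 3² · 17
lcm takes max exponent of each prime: 3² · 7 · 17 · 29² · 43 · 47 = 1820336931

1820336931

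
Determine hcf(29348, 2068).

44

Euclid: 29348 = 14·2068 + 396; 2068 = 5·396 + 88; 396 = 4·88 + 44; 88 = 2·44 + 0. Last nonzero remainder: 44.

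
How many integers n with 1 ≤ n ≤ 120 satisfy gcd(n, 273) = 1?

273 = 3·7·13. Inclusion–exclusion on these primes:
120 − ⌊120/3⌋ − ⌊120/7⌋ − ⌊120/13⌋ + ⌊120/21⌋ + ⌊120/39⌋ + ⌊120/91⌋ − ⌊120/273⌋ = 63

63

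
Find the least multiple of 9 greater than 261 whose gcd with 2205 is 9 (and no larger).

279

Multiples of 9 above 261: 9·30, 9·31, … . Need the cofactor coprime to 2205/9 = 245.
Checking s = 30, 31, … the first with gcd(s, 245) = 1 is s = 31, giving 279.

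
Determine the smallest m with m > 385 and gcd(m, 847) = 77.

462

gcd(m, 847) = 77 forces 77 | m; write m = 77s. Then gcd(77s, 77·11) = 77·gcd(s, 11), so need gcd(s, 11) = 1.
77s > 385 gives s ≥ 6. The least s ≥ 6 coprime to 11 is 6, so m = 77·6 = 462.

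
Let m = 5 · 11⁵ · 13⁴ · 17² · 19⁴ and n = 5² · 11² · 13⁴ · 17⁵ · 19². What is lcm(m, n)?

21278247415296646306675

max exponent per prime: 5² · 11⁵ · 13⁴ · 17⁵ · 19⁴ = 21278247415296646306675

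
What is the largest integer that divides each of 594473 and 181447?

1

594473 = 11² · 17³
181447 = 7³ · 23²
Common: 1 = 1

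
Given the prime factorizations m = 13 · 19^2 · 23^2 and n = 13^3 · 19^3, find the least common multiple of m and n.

max exponent per prime: 13^3 · 19^3 · 23^2 = 7971618967

7971618967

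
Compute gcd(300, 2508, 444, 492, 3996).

12

gcd(300, 2508): 2508 = 8·300 + 108; 300 = 2·108 + 84; 108 = 1·84 + 24; 84 = 3·24 + 12; 24 = 2·12 + 0 → 12
gcd(12, 444): 444 = 37·12 + 0 → 12
gcd(12, 492): 492 = 41·12 + 0 → 12
gcd(12, 3996): 3996 = 333·12 + 0 → 12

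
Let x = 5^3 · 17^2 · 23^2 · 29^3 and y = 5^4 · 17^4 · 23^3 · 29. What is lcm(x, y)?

max exponent per prime: 5^4 · 17^4 · 23^3 · 29^3 = 15490063731701875

15490063731701875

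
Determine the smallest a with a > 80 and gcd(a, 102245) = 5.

85

gcd(a, 102245) = 5 forces 5 | a; write a = 5s. Then gcd(5s, 5·20449) = 5·gcd(s, 20449), so need gcd(s, 20449) = 1.
5s > 80 gives s ≥ 17. The least s ≥ 17 coprime to 20449 is 17, so a = 5·17 = 85.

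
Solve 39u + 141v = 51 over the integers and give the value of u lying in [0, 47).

23

Reduce mod 141: 39u ≡ 51 (mod 141). With g = gcd(39, 141) = 3 dividing 51, divide through: 13u ≡ 17 (mod 47).
Since gcd(13, 47) = 1, u ≡ 17·(13)⁻¹ ≡ 23 (mod 47). Smallest non-negative: 23.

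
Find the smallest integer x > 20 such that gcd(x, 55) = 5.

25

Multiples of 5 above 20: 5·5, 5·6, … . Need the cofactor coprime to 55/5 = 11.
Checking s = 5, 6, … the first with gcd(s, 11) = 1 is s = 5, giving 25.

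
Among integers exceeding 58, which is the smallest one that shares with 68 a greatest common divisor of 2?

68 = 2·34. Any m with gcd(m, 68) = 2 is a multiple of 2, say 2s, with s coprime to 34.
Need s > 58/2, so s ≥ 30. First s ≥ 30 with gcd(s, 34) = 1 is s = 31. Thus m = 2·31 = 62.

62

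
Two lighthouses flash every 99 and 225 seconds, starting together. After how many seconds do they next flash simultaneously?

99 = 3² · 11; 225 = 3² · 5²
max exponents: 3² · 5² · 11 = 2475

2475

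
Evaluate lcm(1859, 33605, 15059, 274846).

1149487051570

1859 = 11 · 13²; 33605 = 5 · 11 · 13 · 47; 15059 = 11 · 37²; 274846 = 2 · 11 · 13 · 31²
lcm takes max exponent of each prime: 2 · 5 · 11 · 13² · 31² · 37² · 47 = 1149487051570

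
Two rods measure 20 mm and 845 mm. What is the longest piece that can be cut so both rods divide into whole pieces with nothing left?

5

Euclid: 845 = 42·20 + 5; 20 = 4·5 + 0. Last nonzero remainder: 5.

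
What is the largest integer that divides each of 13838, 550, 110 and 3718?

13838 = 2 · 11 · 17 · 37; 550 = 2 · 5² · 11; 110 = 2 · 5 · 11; 3718 = 2 · 11 · 13²
gcd takes min exponent of each prime: 2 · 11 = 22

22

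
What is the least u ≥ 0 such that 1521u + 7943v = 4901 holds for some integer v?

45

gcd(1521, 7943) = 169 (Euclid: 7943 = 5·1521 + 338; 1521 = 4·338 + 169; 338 = 2·169 + 0), and 169 | 4901.
Extended Euclid: 1521·(21) + 7943·(-4) = 169. Scale by 29: u₀ = 609.
General solution u = u₀ + 47t; reducing mod 47 gives u = 45 (and v = -8).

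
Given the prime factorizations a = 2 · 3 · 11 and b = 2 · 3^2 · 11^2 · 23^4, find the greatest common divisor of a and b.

min exponent per shared prime: 2 · 3 · 11 = 66

66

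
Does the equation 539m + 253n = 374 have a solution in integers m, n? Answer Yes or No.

gcd(539, 253): 539 = 2·253 + 33; 253 = 7·33 + 22; 33 = 1·22 + 11; 22 = 2·11 + 0 → 11
11 divides 374, so a solution exists.

Yes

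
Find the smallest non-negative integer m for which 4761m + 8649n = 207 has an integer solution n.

gcd(4761, 8649) = 9 (Euclid: 8649 = 1·4761 + 3888; 4761 = 1·3888 + 873; 3888 = 4·873 + 396; 873 = 2·396 + 81; 396 = 4·81 + 72; 81 = 1·72 + 9; 72 = 8·9 + 0), and 9 | 207.
Extended Euclid: 4761·(109) + 8649·(-60) = 9. Scale by 23: m₀ = 2507.
General solution m = m₀ + 961t; reducing mod 961 gives m = 585 (and n = -322).

585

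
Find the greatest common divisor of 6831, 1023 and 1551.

6831 = 3³ · 11 · 23; 1023 = 3 · 11 · 31; 1551 = 3 · 11 · 47
gcd takes min exponent of each prime: 3 · 11 = 33

33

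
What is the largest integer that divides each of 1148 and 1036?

1148 = 2² · 7 · 41
1036 = 2² · 7 · 37
Common: 2² · 7 = 28

28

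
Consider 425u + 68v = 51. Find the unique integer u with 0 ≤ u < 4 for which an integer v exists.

Reduce mod 68: 425u ≡ 51 (mod 68). With g = gcd(425, 68) = 17 dividing 51, divide through: 25u ≡ 3 (mod 4).
Since gcd(25, 4) = 1, u ≡ 3·(25)⁻¹ ≡ 3 (mod 4). Smallest non-negative: 3.

3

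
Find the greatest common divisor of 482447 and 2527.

7

Euclid: 482447 = 190·2527 + 2317; 2527 = 1·2317 + 210; 2317 = 11·210 + 7; 210 = 30·7 + 0. Last nonzero remainder: 7.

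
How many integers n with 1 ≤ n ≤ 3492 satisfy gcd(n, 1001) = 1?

2513

1001 = 7·11·13. Inclusion–exclusion on these primes:
3492 − ⌊3492/7⌋ − ⌊3492/11⌋ − ⌊3492/13⌋ + ⌊3492/77⌋ + ⌊3492/91⌋ + ⌊3492/143⌋ − ⌊3492/1001⌋ = 2513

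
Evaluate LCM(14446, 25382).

183334186

14446 = 2 · 31 · 233; 25382 = 2 · 7³ · 37
max exponents: 2 · 7³ · 31 · 37 · 233 = 183334186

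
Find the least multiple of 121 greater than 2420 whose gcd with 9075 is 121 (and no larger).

gcd(m, 9075) = 121 forces 121 | m; write m = 121s. Then gcd(121s, 121·75) = 121·gcd(s, 75), so need gcd(s, 75) = 1.
121s > 2420 gives s ≥ 21. The least s ≥ 21 coprime to 75 is 22, so m = 121·22 = 2662.

2662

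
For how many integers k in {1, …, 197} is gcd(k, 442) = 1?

85

Prime factors of 442: 2, 13, 17. Count integers ≤ 197 divisible by none of them.
By inclusion–exclusion: 197 − ⌊197/2⌋ − ⌊197/13⌋ − ⌊197/17⌋ + ⌊197/26⌋ + ⌊197/34⌋ + ⌊197/221⌋ − ⌊197/442⌋ = 85.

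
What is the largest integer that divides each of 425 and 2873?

Euclid: 2873 = 6·425 + 323; 425 = 1·323 + 102; 323 = 3·102 + 17; 102 = 6·17 + 0. Last nonzero remainder: 17.

17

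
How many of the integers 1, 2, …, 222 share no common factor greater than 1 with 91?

176

Prime factors of 91: 7, 13. Count integers ≤ 222 divisible by none of them.
By inclusion–exclusion: 222 − ⌊222/7⌋ − ⌊222/13⌋ + ⌊222/91⌋ = 176.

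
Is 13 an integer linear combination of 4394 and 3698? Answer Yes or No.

By Bézout, 4394u + 3698v = 13 has integer solutions iff gcd(4394, 3698) | 13.
Euclid: 4394 = 1·3698 + 696; 3698 = 5·696 + 218; 696 = 3·218 + 42; 218 = 5·42 + 8; 42 = 5·8 + 2; 8 = 4·2 + 0. gcd = 2; 13 mod 2 = 1. No.

No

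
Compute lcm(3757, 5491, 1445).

356915

3757 = 13 · 17²; 5491 = 17² · 19; 1445 = 5 · 17²
lcm takes max exponent of each prime: 5 · 13 · 17² · 19 = 356915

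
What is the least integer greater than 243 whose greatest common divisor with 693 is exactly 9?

Multiples of 9 above 243: 9·28, 9·29, … . Need the cofactor coprime to 693/9 = 77.
Checking s = 28, 29, … the first with gcd(s, 77) = 1 is s = 29, giving 261.

261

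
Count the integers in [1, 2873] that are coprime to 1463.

2121

1463 = 7·11·19. Inclusion–exclusion on these primes:
2873 − ⌊2873/7⌋ − ⌊2873/11⌋ − ⌊2873/19⌋ + ⌊2873/77⌋ + ⌊2873/133⌋ + ⌊2873/209⌋ − ⌊2873/1463⌋ = 2121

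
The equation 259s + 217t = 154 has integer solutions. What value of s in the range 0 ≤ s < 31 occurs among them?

14

gcd(259, 217) = 7 (Euclid: 259 = 1·217 + 42; 217 = 5·42 + 7; 42 = 6·7 + 0), and 7 | 154.
Extended Euclid: 259·(-5) + 217·(6) = 7. Scale by 22: s₀ = -110.
General solution s = s₀ + 31k; reducing mod 31 gives s = 14 (and t = -16).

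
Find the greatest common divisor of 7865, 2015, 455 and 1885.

7865 = 5 · 11² · 13; 2015 = 5 · 13 · 31; 455 = 5 · 7 · 13; 1885 = 5 · 13 · 29
gcd takes min exponent of each prime: 5 · 13 = 65

65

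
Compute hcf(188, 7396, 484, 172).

gcd(188, 7396): 7396 = 39·188 + 64; 188 = 2·64 + 60; 64 = 1·60 + 4; 60 = 15·4 + 0 → 4
gcd(4, 484): 484 = 121·4 + 0 → 4
gcd(4, 172): 172 = 43·4 + 0 → 4

4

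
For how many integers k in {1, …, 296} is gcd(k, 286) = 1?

Prime factors of 286: 2, 11, 13. Count integers ≤ 296 divisible by none of them.
By inclusion–exclusion: 296 − ⌊296/2⌋ − ⌊296/11⌋ − ⌊296/13⌋ + ⌊296/22⌋ + ⌊296/26⌋ + ⌊296/143⌋ − ⌊296/286⌋ = 125.

125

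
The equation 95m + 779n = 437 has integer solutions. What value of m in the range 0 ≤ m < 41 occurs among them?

21

Euclid: 779 = 8·95 + 19; 95 = 5·19 + 0 → gcd = 19; 437 = 19·23.
Back-substitution yields 95·(-8) + 779·(1) = 19, so one solution is m = -8·23 = -184, n = 1·23 = 23.
Solutions in m differ by 779/19 = 41; the one in [0, 41) is -184 mod 41 = 21.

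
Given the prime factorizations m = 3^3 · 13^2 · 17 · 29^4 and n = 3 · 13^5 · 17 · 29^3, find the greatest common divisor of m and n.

210208791

min exponent per shared prime: 3 · 13^2 · 17 · 29^3 = 210208791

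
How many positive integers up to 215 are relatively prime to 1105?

149

Prime factors of 1105: 5, 13, 17. Count integers ≤ 215 divisible by none of them.
By inclusion–exclusion: 215 − ⌊215/5⌋ − ⌊215/13⌋ − ⌊215/17⌋ + ⌊215/65⌋ + ⌊215/85⌋ + ⌊215/221⌋ − ⌊215/1105⌋ = 149.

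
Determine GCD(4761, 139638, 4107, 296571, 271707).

3

4761 = 3² · 23²; 139638 = 2 · 3 · 17 · 37²; 4107 = 3 · 37²; 296571 = 3 · 11² · 19 · 43; 271707 = 3 · 41 · 47²
gcd takes min exponent of each prime: 3 = 3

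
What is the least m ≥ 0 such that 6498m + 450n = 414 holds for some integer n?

gcd(6498, 450) = 18 (Euclid: 6498 = 14·450 + 198; 450 = 2·198 + 54; 198 = 3·54 + 36; 54 = 1·36 + 18; 36 = 2·18 + 0), and 18 | 414.
Extended Euclid: 6498·(-9) + 450·(130) = 18. Scale by 23: m₀ = -207.
General solution m = m₀ + 25t; reducing mod 25 gives m = 18 (and n = -259).

18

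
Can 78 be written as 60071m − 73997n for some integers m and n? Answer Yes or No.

gcd(60071, 73997): 73997 = 1·60071 + 13926; 60071 = 4·13926 + 4367; 13926 = 3·4367 + 825; 4367 = 5·825 + 242; 825 = 3·242 + 99; 242 = 2·99 + 44; 99 = 2·44 + 11; 44 = 4·11 + 0 → 11
11 does not divide 78, so a solution does not exist.

No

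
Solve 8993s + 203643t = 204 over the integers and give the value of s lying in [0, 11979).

gcd(8993, 203643) = 17 (Euclid: 203643 = 22·8993 + 5797; 8993 = 1·5797 + 3196; 5797 = 1·3196 + 2601; 3196 = 1·2601 + 595; 2601 = 4·595 + 221; 595 = 2·221 + 153; 221 = 1·153 + 68; 153 = 2·68 + 17; 68 = 4·17 + 0), and 17 | 204.
Extended Euclid: 8993·(2740) + 203643·(-121) = 17. Scale by 12: s₀ = 32880.
General solution s = s₀ + 11979k; reducing mod 11979 gives s = 8922 (and t = -394).

8922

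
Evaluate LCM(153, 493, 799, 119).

lcm(153, 493) = 153·493/gcd = 75429/17 = 4437
lcm(4437, 799) = 4437·799/gcd = 3545163/17 = 208539
lcm(208539, 119) = 208539·119/gcd = 24816141/17 = 1459773

1459773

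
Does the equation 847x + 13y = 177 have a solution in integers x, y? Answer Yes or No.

Yes

gcd(847, 13): 847 = 65·13 + 2; 13 = 6·2 + 1; 2 = 2·1 + 0 → 1
1 divides 177, so a solution exists.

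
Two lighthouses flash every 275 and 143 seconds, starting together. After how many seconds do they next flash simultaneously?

3575

275 = 5² · 11; 143 = 11 · 13
max exponents: 5² · 11 · 13 = 3575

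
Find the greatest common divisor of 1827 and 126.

Euclid: 1827 = 14·126 + 63; 126 = 2·63 + 0. Last nonzero remainder: 63.

63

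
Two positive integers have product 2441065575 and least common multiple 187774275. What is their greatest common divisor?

13

gcd·lcm = product, so gcd = 2441065575/187774275 = 13.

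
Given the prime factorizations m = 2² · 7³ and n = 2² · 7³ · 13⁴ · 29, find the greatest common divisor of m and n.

min exponent per shared prime: 2² · 7³ = 1372

1372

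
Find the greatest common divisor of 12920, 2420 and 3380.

20

12920 = 2³ · 5 · 17 · 19; 2420 = 2² · 5 · 11²; 3380 = 2² · 5 · 13²
gcd takes min exponent of each prime: 2² · 5 = 20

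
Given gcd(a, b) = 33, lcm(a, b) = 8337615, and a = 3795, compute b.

72501

Using ab = gcd(a,b)·lcm(a,b) = 33·8337615 = 275141295, we get b = 275141295/3795 = 72501.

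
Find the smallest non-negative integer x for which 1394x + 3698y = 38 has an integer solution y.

69

Reduce mod 3698: 1394x ≡ 38 (mod 3698). With g = gcd(1394, 3698) = 2 dividing 38, divide through: 697x ≡ 19 (mod 1849).
Since gcd(697, 1849) = 1, x ≡ 19·(697)⁻¹ ≡ 69 (mod 1849). Smallest non-negative: 69.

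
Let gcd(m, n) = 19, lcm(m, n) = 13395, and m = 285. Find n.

m·n = gcd·lcm = 19·13395 = 254505, so n = 254505/285 = 893.

893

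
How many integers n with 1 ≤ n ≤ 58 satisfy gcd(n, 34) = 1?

34 = 2·17. Inclusion–exclusion on these primes:
58 − ⌊58/2⌋ − ⌊58/17⌋ + ⌊58/34⌋ = 27

27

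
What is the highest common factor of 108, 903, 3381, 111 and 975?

3

108 = 2² · 3³; 903 = 3 · 7 · 43; 3381 = 3 · 7² · 23; 111 = 3 · 37; 975 = 3 · 5² · 13
gcd takes min exponent of each prime: 3 = 3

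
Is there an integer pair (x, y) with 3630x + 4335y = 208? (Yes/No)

By Bézout, 3630x + 4335y = 208 has integer solutions iff gcd(3630, 4335) | 208.
Euclid: 4335 = 1·3630 + 705; 3630 = 5·705 + 105; 705 = 6·105 + 75; 105 = 1·75 + 30; 75 = 2·30 + 15; 30 = 2·15 + 0. gcd = 15; 208 mod 15 = 13. No.

No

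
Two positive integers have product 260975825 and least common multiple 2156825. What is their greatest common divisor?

121

From gcd × lcm = ab: gcd = 260975825 / 2156825 = 121.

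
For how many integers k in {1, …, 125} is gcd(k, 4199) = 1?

Prime factors of 4199: 13, 17, 19. Count integers ≤ 125 divisible by none of them.
By inclusion–exclusion: 125 − ⌊125/13⌋ − ⌊125/17⌋ − ⌊125/19⌋ + ⌊125/221⌋ + ⌊125/247⌋ + ⌊125/323⌋ − ⌊125/4199⌋ = 103.

103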